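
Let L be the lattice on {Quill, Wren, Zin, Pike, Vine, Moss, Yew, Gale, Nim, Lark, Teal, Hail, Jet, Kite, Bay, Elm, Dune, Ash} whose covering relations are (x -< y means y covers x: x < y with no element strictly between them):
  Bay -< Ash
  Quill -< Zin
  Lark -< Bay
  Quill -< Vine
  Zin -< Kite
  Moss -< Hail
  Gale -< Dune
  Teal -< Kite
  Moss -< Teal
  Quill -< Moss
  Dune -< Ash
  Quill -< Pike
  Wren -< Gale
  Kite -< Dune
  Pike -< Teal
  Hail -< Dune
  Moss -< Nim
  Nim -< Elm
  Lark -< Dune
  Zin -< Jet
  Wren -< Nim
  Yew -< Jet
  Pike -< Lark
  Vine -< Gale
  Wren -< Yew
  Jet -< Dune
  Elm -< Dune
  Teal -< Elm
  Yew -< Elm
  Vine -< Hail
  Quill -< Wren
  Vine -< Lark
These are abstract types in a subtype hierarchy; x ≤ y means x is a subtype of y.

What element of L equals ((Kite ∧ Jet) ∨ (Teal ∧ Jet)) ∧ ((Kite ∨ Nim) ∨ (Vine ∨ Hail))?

Zin

Kite ∧ Jet = Zin
Teal ∧ Jet = Quill
Zin ∨ Quill = Zin
Kite ∨ Nim = Dune
Vine ∨ Hail = Hail
Dune ∨ Hail = Dune
Zin ∧ Dune = Zin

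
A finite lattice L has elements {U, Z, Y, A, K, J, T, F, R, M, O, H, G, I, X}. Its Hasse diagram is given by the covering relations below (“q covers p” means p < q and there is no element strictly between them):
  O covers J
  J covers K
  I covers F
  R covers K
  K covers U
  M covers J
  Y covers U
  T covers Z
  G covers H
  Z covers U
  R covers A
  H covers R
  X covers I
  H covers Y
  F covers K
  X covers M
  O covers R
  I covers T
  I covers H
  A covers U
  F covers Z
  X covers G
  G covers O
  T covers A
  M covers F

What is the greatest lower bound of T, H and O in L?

Common lower bounds of {T, H, O}: A, U.
The greatest among these is A.

A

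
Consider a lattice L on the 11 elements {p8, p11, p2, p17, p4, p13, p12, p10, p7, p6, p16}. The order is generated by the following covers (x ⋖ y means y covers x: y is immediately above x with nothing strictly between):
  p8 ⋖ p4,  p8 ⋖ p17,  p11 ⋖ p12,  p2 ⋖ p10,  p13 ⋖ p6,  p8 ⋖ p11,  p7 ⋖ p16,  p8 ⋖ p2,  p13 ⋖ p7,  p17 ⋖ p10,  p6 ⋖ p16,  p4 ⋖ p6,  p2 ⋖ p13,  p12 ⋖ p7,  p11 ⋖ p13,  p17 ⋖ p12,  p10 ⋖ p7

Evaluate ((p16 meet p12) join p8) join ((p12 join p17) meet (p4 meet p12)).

p12

p16 ∧ p12 = p12
p12 ∨ p8 = p12
p12 ∨ p17 = p12
p4 ∧ p12 = p8
p12 ∧ p8 = p8
p12 ∨ p8 = p12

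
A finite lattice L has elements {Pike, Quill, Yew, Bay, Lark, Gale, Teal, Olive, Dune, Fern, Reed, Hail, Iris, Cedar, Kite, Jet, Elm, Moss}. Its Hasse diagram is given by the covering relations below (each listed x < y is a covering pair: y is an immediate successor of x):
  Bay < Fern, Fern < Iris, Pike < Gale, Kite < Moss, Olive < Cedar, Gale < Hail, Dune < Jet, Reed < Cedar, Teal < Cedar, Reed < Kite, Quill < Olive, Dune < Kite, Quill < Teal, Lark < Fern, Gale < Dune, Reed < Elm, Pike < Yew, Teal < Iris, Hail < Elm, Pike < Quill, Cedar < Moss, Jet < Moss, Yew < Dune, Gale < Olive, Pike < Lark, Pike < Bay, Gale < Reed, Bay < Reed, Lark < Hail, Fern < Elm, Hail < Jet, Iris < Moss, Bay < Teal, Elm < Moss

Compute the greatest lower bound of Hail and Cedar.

Gale

Common lower bounds of {Hail, Cedar}: Gale, Pike.
The greatest among these is Gale.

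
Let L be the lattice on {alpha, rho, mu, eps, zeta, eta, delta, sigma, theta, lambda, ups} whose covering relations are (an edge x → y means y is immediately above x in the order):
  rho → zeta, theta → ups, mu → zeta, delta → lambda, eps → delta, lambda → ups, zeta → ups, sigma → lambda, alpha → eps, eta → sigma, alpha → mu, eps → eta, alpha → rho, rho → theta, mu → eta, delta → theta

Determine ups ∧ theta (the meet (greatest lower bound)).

Common lower bounds of {ups, theta}: alpha, delta, eps, rho, theta.
The greatest among these is theta.

theta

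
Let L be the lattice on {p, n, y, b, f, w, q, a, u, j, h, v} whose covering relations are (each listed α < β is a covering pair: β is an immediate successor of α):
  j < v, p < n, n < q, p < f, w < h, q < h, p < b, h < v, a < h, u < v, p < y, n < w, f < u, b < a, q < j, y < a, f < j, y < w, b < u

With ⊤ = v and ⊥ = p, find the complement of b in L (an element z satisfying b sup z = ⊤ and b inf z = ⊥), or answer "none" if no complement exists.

Need z with b ∨ z = v and b ∧ z = p.
Checking each element gives: j.

j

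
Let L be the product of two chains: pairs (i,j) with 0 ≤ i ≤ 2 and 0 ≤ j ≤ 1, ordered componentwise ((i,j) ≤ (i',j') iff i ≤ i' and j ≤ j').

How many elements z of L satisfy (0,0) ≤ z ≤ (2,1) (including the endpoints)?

6

The interval [(0,0), (2,1)] = {(0,0), (0,1), (1,0), (1,1), (2,0), (2,1)}, which has 6 elements.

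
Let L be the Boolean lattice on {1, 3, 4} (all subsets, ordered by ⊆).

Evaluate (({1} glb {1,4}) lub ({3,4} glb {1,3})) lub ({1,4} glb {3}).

{1} ∧ {1,4} = {1}
{3,4} ∧ {1,3} = {3}
{1} ∨ {3} = {1,3}
{1,4} ∧ {3} = {}
{1,3} ∨ {} = {1,3}

{1,3}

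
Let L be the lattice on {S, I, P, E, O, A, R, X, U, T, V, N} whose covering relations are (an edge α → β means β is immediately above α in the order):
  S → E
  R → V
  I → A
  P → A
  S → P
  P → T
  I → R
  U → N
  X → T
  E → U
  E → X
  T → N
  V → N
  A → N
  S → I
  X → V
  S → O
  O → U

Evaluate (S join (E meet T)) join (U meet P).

E

E ∧ T = E
S ∨ E = E
U ∧ P = S
E ∨ S = E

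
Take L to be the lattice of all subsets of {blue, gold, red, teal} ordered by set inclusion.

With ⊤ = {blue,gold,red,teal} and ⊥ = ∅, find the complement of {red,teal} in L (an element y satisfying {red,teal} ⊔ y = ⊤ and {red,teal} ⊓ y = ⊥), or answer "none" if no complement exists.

Need y with {red,teal} ∨ y = {blue,gold,red,teal} and {red,teal} ∧ y = ∅.
Checking each element gives: {blue,gold}.

{blue,gold}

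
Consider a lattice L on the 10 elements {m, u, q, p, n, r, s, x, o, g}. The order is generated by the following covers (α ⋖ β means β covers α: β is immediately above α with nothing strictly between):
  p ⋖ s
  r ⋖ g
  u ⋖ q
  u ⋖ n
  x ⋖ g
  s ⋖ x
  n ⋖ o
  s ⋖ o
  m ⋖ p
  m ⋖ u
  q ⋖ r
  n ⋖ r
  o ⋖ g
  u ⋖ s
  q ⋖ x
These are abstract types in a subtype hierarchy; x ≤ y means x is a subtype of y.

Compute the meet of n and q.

u

Common lower bounds of {n, q}: m, u.
The greatest among these is u.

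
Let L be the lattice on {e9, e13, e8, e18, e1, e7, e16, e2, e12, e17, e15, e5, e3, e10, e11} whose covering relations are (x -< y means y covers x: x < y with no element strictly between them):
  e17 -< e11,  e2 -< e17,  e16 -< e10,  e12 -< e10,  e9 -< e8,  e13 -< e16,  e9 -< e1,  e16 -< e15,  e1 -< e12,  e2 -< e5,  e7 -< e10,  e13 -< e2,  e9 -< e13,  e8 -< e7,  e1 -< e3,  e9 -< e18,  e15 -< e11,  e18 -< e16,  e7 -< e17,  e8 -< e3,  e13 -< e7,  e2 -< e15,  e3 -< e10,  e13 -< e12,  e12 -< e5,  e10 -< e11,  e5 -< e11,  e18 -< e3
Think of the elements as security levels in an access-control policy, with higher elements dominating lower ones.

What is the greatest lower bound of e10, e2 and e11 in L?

e13

Common lower bounds of {e10, e2, e11}: e13, e9.
The greatest among these is e13.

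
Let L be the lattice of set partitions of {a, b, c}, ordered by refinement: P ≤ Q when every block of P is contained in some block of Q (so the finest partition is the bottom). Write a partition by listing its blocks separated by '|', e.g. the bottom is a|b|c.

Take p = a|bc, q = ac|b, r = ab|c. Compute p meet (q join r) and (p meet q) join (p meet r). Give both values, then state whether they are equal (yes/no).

q join r = abc, so p meet (q join r) = a|bc meet abc = a|bc.
p meet q = a|b|c and p meet r = a|b|c, so (p meet q) join (p meet r) = a|b|c join a|b|c = a|b|c.
Equal: no.

a|bc; a|b|c; no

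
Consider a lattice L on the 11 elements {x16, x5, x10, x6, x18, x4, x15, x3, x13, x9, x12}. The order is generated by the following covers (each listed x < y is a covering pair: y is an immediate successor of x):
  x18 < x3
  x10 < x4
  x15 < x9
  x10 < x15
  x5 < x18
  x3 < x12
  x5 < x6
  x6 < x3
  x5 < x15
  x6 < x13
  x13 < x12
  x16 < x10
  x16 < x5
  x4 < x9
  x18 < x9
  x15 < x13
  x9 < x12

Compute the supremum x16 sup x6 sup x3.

x3

Common upper bounds of {x16, x6, x3}: x12, x3.
The least among these is x3.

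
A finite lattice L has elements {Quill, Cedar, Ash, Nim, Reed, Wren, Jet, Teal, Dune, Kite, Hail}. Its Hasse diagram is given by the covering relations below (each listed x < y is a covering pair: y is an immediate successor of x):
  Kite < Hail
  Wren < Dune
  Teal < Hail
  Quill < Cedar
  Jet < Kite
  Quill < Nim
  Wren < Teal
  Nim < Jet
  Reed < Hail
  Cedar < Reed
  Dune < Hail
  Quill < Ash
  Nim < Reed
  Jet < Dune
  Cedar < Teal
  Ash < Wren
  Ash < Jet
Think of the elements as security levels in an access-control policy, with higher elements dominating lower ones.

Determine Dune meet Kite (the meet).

Common lower bounds of {Dune, Kite}: Ash, Jet, Nim, Quill.
The greatest among these is Jet.

Jet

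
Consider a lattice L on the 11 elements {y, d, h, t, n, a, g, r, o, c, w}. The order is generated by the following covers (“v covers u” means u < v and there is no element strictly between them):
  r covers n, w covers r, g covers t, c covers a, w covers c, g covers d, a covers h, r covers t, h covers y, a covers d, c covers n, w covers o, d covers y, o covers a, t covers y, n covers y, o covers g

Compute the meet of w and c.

Common lower bounds of {w, c}: a, c, d, h, n, y.
The greatest among these is c.

c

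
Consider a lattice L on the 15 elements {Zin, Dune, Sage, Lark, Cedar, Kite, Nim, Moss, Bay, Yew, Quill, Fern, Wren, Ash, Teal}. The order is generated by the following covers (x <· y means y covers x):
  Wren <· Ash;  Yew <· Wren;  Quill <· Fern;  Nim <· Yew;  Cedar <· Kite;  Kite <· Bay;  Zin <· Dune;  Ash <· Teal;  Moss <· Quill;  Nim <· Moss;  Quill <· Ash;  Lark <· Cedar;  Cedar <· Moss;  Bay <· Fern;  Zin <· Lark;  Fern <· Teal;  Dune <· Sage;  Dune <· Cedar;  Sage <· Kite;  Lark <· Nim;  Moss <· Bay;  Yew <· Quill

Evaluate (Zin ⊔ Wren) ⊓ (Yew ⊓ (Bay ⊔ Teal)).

Yew

Zin ∨ Wren = Wren
Bay ∨ Teal = Teal
Yew ∧ Teal = Yew
Wren ∧ Yew = Yew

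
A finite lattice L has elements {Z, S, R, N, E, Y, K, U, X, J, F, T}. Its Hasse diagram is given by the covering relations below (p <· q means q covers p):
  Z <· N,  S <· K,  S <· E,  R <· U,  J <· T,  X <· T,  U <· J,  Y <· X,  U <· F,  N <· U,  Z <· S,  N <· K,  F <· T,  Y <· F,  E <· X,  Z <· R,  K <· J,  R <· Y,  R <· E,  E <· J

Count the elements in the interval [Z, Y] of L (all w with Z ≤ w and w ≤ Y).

The interval [Z, Y] = {R, Y, Z}, which has 3 elements.

3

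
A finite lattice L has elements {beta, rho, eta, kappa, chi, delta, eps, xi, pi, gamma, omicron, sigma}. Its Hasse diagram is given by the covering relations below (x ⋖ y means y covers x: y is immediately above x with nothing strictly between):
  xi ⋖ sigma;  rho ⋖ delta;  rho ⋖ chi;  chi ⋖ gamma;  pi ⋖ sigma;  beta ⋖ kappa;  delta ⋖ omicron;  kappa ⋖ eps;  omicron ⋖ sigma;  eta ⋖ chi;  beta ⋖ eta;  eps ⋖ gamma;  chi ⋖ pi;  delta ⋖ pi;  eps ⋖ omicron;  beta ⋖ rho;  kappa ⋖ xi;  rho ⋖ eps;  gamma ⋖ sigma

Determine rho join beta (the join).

rho

Common upper bounds of {rho, beta}: chi, delta, eps, gamma, omicron, pi, rho, sigma.
The least among these is rho.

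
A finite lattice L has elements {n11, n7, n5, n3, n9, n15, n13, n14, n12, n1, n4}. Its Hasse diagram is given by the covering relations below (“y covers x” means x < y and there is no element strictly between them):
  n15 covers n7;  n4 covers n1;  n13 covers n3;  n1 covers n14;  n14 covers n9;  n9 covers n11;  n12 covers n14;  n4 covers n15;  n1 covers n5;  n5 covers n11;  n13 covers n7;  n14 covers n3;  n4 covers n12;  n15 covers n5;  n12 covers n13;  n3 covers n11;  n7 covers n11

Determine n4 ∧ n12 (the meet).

Common lower bounds of {n4, n12}: n11, n12, n13, n14, n3, n7, n9.
The greatest among these is n12.

n12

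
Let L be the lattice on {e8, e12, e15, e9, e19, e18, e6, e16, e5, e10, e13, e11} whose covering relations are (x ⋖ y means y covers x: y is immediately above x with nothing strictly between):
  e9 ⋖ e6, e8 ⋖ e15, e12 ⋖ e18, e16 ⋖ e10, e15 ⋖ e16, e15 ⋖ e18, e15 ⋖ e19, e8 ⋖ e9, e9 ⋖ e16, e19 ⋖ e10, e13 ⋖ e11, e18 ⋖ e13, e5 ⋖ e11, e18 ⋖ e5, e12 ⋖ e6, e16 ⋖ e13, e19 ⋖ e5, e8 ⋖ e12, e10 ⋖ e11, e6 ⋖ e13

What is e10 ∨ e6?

e11

Common upper bounds of {e10, e6}: e11.
The least among these is e11.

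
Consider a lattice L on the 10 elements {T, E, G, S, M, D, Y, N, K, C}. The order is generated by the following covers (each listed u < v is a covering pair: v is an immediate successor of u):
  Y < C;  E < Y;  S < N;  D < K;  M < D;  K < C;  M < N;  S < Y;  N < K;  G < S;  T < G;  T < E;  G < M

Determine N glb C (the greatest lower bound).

Common lower bounds of {N, C}: G, M, N, S, T.
The greatest among these is N.

N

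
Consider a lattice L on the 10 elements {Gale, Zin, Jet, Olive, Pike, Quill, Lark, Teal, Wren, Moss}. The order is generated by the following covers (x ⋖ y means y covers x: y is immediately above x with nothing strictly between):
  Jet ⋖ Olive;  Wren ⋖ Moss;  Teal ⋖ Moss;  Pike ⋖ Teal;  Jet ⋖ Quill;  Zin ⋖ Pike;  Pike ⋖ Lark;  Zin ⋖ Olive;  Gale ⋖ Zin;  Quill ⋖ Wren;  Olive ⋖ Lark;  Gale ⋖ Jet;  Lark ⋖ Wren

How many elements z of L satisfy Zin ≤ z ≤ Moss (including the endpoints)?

7

The interval [Zin, Moss] = {Lark, Moss, Olive, Pike, Teal, Wren, Zin}, which has 7 elements.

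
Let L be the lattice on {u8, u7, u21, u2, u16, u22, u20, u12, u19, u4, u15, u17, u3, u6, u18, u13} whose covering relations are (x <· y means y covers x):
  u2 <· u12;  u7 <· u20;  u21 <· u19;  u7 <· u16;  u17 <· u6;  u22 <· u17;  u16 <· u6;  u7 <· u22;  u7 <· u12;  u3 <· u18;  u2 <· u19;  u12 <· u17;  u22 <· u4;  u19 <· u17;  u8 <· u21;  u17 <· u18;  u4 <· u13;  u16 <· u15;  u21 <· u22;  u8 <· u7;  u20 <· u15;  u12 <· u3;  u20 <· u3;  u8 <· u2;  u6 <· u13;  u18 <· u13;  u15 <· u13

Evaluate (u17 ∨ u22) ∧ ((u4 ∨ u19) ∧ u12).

u17 ∨ u22 = u17
u4 ∨ u19 = u13
u13 ∧ u12 = u12
u17 ∧ u12 = u12

u12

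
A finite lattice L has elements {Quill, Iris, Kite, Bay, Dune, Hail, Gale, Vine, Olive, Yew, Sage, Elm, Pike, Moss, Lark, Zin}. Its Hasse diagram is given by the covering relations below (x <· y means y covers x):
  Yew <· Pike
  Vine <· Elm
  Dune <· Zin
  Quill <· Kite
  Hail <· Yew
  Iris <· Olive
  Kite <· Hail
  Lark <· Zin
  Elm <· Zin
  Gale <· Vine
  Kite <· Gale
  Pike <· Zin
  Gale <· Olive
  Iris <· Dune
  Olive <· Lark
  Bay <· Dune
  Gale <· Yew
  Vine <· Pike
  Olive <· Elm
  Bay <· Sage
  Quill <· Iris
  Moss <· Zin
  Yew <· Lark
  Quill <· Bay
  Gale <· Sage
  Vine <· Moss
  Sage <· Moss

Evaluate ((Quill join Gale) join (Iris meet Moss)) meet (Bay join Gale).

Quill ∨ Gale = Gale
Iris ∧ Moss = Quill
Gale ∨ Quill = Gale
Bay ∨ Gale = Sage
Gale ∧ Sage = Gale

Gale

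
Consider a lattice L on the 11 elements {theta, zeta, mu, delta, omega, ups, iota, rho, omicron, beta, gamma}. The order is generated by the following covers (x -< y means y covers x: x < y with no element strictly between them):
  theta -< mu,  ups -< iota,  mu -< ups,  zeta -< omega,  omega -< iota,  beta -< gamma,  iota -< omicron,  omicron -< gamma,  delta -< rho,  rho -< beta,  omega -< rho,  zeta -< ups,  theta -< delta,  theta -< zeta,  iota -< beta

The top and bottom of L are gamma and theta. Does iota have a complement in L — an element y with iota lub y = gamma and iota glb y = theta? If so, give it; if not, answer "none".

For every candidate y, either iota ∨ y ≠ gamma or iota ∧ y ≠ theta; no complement exists.

none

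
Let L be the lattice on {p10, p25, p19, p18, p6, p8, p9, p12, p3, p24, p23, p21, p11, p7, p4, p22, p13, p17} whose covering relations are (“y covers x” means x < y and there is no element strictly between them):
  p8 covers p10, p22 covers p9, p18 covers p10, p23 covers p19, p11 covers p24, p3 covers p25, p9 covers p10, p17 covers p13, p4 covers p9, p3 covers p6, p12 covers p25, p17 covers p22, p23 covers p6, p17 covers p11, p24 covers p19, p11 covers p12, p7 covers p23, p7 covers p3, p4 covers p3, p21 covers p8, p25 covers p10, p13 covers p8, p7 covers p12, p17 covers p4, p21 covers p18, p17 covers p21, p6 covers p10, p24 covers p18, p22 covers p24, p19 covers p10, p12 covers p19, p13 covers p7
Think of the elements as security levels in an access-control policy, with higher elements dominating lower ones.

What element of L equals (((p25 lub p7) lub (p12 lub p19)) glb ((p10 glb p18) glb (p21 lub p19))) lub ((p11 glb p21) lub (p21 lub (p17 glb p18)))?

p25 ∨ p7 = p7
p12 ∨ p19 = p12
p7 ∨ p12 = p7
p10 ∧ p18 = p10
p21 ∨ p19 = p17
p10 ∧ p17 = p10
p7 ∧ p10 = p10
p11 ∧ p21 = p18
p17 ∧ p18 = p18
p21 ∨ p18 = p21
p18 ∨ p21 = p21
p10 ∨ p21 = p21

p21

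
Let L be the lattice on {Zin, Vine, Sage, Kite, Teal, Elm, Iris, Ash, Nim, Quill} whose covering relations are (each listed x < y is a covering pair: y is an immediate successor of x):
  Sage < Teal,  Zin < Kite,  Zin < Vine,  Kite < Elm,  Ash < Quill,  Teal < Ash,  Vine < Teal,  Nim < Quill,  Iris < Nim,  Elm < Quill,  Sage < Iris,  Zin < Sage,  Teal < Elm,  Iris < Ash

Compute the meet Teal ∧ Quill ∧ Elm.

Common lower bounds of {Teal, Quill, Elm}: Sage, Teal, Vine, Zin.
The greatest among these is Teal.

Teal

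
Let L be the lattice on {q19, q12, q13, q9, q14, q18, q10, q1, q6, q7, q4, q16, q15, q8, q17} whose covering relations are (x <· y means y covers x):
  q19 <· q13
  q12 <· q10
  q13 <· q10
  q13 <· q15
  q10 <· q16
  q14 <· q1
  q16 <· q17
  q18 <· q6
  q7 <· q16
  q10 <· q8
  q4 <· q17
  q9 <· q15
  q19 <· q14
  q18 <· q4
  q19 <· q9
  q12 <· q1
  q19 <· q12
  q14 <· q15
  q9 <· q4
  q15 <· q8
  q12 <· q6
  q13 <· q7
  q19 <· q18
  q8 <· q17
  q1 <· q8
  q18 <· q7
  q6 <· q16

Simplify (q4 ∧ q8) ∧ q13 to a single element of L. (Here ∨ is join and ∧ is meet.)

q4 ∧ q8 = q9
q9 ∧ q13 = q19

q19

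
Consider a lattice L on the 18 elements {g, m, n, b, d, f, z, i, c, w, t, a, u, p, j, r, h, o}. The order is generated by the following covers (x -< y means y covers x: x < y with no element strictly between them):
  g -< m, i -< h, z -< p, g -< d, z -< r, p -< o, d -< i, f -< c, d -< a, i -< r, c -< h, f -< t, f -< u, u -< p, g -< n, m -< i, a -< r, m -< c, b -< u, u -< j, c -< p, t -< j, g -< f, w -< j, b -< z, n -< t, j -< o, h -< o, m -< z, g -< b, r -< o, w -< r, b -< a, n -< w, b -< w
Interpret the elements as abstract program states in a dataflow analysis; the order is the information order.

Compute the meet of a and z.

b

Common lower bounds of {a, z}: b, g.
The greatest among these is b.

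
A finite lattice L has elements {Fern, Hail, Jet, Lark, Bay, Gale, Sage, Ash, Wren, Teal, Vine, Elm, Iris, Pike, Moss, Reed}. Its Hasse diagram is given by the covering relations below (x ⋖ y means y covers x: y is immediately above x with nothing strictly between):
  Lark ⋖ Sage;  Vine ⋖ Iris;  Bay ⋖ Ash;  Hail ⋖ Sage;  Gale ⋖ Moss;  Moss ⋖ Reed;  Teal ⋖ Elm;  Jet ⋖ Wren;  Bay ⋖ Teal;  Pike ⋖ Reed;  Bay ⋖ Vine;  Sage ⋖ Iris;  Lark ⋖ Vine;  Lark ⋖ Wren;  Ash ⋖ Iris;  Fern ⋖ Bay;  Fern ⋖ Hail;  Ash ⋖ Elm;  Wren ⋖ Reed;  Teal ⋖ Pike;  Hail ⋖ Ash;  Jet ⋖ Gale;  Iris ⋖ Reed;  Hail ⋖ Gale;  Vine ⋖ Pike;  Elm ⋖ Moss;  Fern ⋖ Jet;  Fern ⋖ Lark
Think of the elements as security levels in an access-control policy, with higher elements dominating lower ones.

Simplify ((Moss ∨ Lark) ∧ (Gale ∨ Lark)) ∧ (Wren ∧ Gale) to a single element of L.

Moss ∨ Lark = Reed
Gale ∨ Lark = Reed
Reed ∧ Reed = Reed
Wren ∧ Gale = Jet
Reed ∧ Jet = Jet

Jet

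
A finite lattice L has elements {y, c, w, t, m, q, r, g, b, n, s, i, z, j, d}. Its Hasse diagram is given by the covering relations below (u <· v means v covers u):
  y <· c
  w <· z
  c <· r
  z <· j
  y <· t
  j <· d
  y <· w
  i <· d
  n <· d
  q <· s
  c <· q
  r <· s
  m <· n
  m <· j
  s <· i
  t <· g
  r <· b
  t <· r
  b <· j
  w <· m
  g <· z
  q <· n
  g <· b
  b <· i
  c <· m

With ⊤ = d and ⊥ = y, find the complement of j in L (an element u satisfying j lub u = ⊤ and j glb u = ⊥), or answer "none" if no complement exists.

For every candidate u, either j ∨ u ≠ d or j ∧ u ≠ y; no complement exists.

none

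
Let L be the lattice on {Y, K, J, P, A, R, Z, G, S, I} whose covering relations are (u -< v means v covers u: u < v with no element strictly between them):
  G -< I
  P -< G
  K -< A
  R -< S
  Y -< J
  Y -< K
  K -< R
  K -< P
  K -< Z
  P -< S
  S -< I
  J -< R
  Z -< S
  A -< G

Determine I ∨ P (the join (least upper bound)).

I

Common upper bounds of {I, P}: I.
The least among these is I.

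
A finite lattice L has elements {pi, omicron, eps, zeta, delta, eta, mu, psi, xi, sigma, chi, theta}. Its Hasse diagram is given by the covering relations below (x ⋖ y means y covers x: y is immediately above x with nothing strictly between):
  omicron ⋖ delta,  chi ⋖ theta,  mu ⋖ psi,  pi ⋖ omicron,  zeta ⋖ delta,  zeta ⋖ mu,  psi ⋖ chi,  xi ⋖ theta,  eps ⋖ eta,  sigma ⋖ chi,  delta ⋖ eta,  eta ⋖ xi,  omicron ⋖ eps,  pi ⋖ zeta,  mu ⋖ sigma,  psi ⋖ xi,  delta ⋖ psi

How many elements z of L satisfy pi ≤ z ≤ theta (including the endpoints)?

12

The interval [pi, theta] = {chi, delta, eps, eta, mu, omicron, pi, psi, sigma, theta, xi, zeta}, which has 12 elements.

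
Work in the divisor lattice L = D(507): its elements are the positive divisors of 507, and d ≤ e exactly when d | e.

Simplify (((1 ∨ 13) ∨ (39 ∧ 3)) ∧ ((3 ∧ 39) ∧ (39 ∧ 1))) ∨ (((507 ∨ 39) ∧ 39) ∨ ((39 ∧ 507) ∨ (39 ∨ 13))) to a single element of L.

39

1 ∨ 13 = 13
39 ∧ 3 = 3
13 ∨ 3 = 39
3 ∧ 39 = 3
39 ∧ 1 = 1
3 ∧ 1 = 1
39 ∧ 1 = 1
507 ∨ 39 = 507
507 ∧ 39 = 39
39 ∧ 507 = 39
39 ∨ 13 = 39
39 ∨ 39 = 39
39 ∨ 39 = 39
1 ∨ 39 = 39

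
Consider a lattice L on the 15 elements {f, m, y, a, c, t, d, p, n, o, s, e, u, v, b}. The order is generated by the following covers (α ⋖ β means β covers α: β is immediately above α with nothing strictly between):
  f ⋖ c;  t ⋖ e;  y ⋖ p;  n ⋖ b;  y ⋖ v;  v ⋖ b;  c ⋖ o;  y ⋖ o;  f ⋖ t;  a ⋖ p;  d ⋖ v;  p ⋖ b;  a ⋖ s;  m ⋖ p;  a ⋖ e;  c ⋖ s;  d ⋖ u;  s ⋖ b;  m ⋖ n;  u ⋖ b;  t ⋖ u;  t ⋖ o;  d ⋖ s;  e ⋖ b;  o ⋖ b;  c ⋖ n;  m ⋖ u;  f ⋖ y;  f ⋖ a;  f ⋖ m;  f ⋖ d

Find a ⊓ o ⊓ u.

Common lower bounds of {a, o, u}: f.
The greatest among these is f.

f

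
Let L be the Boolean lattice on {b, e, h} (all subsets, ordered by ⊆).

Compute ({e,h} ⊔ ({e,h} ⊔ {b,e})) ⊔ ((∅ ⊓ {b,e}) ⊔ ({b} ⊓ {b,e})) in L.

{b,e,h}

{e,h} ∨ {b,e} = {b,e,h}
{e,h} ∨ {b,e,h} = {b,e,h}
∅ ∧ {b,e} = ∅
{b} ∧ {b,e} = {b}
∅ ∨ {b} = {b}
{b,e,h} ∨ {b} = {b,e,h}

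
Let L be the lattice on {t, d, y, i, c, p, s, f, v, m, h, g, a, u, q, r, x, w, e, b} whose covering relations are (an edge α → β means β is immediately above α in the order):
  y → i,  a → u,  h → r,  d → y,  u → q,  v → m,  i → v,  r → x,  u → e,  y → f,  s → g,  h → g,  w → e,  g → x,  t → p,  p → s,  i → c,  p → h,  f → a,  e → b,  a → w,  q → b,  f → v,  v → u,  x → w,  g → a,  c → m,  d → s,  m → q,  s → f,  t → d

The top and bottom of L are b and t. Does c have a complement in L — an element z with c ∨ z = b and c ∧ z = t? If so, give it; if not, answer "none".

Need z with c ∨ z = b and c ∧ z = t.
Checking each element gives: r.

r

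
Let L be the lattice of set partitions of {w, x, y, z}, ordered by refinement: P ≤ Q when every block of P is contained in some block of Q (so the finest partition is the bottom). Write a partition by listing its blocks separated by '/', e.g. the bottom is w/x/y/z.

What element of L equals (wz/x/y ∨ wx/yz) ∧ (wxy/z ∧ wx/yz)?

wz/x/y ∨ wx/yz = wxyz
wxy/z ∧ wx/yz = wx/y/z
wxyz ∧ wx/y/z = wx/y/z

wx/y/z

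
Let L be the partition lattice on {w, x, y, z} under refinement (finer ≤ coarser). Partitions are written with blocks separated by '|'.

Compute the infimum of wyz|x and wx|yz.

w|x|yz

Common lower bounds of {wyz|x, wx|yz}: w|x|yz, w|x|y|z.
The greatest among these is w|x|yz.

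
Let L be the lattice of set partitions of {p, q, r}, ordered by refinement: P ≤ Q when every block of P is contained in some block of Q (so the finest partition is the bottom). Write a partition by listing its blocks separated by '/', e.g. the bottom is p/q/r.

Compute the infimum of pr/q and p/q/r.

Common lower bounds of {pr/q, p/q/r}: p/q/r.
The greatest among these is p/q/r.

p/q/r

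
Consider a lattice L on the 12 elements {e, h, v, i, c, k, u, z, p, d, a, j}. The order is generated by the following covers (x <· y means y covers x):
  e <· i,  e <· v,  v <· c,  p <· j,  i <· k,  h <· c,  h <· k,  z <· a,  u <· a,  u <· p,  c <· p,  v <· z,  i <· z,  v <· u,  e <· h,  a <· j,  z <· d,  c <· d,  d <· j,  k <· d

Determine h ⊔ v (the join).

c

Common upper bounds of {h, v}: c, d, j, p.
The least among these is c.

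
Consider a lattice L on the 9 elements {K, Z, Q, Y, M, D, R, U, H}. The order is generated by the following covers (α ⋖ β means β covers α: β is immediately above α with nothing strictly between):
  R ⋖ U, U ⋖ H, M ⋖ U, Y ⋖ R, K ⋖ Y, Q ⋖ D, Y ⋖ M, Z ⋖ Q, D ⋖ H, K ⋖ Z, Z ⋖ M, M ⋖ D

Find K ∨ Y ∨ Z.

M

Common upper bounds of {K, Y, Z}: D, H, M, U.
The least among these is M.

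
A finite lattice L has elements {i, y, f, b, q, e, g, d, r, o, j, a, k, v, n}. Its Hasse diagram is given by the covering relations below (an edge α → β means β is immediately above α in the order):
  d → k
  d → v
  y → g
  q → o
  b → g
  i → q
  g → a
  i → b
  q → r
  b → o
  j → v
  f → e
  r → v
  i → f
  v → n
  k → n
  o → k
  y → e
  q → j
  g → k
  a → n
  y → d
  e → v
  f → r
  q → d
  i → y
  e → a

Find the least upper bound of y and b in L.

g

Common upper bounds of {y, b}: a, g, k, n.
The least among these is g.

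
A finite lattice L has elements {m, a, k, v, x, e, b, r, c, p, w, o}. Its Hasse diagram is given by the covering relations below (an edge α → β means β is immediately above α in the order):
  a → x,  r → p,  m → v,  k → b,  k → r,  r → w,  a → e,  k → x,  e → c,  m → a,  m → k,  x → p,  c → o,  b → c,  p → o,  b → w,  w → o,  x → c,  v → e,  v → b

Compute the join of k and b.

Common upper bounds of {k, b}: b, c, o, w.
The least among these is b.

b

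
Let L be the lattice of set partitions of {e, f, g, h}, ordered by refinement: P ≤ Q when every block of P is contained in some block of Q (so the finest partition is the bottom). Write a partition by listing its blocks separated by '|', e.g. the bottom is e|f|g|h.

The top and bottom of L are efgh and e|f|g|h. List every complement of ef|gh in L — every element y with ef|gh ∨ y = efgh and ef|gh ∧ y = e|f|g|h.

eg|fh, eg|f|h, eh|fg, eh|f|g, e|fg|h, e|fh|g

Need y with ef|gh ∨ y = efgh and ef|gh ∧ y = e|f|g|h.
Checking each element gives: eg|fh, eg|f|h, eh|fg, eh|f|g, e|fg|h, e|fh|g.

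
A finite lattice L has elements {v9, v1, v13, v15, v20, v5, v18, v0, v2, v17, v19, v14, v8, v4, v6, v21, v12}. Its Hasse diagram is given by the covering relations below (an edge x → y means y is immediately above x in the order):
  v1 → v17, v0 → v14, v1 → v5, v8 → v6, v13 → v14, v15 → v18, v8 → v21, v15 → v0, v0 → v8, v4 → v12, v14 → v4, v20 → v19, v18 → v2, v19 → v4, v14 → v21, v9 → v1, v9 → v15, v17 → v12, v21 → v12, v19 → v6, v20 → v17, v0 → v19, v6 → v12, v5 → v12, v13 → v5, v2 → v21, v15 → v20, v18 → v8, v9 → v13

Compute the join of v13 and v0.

Common upper bounds of {v13, v0}: v12, v14, v21, v4.
The least among these is v14.

v14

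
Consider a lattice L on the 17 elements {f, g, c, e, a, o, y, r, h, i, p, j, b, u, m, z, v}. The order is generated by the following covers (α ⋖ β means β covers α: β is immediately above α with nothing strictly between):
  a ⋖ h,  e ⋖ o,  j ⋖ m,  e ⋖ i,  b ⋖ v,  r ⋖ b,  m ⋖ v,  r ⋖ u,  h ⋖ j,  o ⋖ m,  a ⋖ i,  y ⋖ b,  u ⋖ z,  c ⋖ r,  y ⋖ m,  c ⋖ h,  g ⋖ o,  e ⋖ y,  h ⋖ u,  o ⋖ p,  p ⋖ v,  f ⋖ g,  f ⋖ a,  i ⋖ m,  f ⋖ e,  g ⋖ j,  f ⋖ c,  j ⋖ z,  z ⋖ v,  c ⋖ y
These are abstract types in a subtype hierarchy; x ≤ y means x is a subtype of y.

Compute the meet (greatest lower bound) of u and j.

Common lower bounds of {u, j}: a, c, f, h.
The greatest among these is h.

h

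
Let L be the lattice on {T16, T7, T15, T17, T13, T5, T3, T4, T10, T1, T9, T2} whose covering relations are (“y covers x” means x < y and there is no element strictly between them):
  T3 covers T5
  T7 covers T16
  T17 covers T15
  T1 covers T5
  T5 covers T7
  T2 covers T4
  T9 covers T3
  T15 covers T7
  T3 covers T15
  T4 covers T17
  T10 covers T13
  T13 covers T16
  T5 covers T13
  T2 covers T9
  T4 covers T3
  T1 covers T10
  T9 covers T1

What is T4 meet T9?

Common lower bounds of {T4, T9}: T13, T15, T16, T3, T5, T7.
The greatest among these is T3.

T3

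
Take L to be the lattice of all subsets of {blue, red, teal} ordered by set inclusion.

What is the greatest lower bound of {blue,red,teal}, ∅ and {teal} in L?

∅

Under ⊆, meet is intersection: {blue,red,teal} ∩ ∅ ∩ {teal} = ∅.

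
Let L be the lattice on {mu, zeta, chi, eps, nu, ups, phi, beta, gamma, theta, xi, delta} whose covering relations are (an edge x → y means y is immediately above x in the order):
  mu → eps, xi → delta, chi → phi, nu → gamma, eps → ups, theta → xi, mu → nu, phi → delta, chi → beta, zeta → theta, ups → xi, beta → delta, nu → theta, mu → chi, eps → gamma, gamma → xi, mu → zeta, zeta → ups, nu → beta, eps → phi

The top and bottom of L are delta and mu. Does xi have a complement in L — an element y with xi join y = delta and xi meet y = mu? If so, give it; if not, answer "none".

chi

Need y with xi ∨ y = delta and xi ∧ y = mu.
Checking each element gives: chi.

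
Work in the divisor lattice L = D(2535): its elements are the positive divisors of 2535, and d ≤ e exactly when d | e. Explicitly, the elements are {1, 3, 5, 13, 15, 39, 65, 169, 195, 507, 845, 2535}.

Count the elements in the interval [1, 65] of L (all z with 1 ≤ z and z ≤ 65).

The interval [1, 65] = {1, 13, 5, 65}, which has 4 elements.

4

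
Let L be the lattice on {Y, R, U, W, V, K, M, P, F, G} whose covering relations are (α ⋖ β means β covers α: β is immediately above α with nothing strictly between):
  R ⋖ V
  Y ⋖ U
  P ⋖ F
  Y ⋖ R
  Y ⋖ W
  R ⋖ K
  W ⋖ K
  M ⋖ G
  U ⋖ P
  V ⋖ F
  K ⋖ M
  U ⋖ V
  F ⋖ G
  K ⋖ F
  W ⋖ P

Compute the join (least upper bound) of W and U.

Common upper bounds of {W, U}: F, G, P.
The least among these is P.

P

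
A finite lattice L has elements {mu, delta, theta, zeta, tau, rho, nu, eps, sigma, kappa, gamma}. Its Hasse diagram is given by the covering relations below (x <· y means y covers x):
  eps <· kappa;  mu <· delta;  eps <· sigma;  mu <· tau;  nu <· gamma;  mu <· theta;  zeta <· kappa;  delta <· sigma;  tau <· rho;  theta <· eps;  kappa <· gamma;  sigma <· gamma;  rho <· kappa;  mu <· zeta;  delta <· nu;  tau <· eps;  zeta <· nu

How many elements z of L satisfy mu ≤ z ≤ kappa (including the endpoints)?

The interval [mu, kappa] = {eps, kappa, mu, rho, tau, theta, zeta}, which has 7 elements.

7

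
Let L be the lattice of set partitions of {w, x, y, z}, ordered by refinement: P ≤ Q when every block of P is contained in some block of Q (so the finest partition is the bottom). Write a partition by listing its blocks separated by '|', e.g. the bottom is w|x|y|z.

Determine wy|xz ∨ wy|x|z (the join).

The join of wy|xz and wy|x|z merges any blocks that overlap across the partitions, giving wy|xz.

wy|xz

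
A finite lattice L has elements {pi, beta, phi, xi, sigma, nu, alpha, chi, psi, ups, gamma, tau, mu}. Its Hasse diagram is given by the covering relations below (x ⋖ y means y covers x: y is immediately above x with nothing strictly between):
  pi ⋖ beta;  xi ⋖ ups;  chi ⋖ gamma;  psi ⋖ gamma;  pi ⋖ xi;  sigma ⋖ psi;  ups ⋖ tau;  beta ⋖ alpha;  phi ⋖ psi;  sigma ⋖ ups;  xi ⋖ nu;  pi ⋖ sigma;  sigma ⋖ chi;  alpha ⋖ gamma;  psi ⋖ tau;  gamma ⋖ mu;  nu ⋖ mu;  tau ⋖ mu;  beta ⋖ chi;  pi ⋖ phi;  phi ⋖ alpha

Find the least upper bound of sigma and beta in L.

Common upper bounds of {sigma, beta}: chi, gamma, mu.
The least among these is chi.

chi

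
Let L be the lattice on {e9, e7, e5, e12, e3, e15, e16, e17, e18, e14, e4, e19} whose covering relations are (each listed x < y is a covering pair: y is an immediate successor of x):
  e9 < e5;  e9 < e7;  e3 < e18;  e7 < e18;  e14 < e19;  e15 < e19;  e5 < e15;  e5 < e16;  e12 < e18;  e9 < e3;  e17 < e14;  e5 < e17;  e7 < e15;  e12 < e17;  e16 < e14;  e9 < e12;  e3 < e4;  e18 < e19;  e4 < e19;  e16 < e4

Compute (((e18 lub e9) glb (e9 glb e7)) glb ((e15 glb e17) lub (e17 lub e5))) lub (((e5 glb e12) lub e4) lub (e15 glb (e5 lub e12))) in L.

e4

e18 ∨ e9 = e18
e9 ∧ e7 = e9
e18 ∧ e9 = e9
e15 ∧ e17 = e5
e17 ∨ e5 = e17
e5 ∨ e17 = e17
e9 ∧ e17 = e9
e5 ∧ e12 = e9
e9 ∨ e4 = e4
e5 ∨ e12 = e17
e15 ∧ e17 = e5
e4 ∨ e5 = e4
e9 ∨ e4 = e4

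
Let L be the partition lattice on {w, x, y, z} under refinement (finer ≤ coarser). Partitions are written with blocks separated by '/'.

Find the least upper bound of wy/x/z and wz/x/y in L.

wyz/x

The join of wy/x/z and wz/x/y merges any blocks that overlap across the partitions, giving wyz/x.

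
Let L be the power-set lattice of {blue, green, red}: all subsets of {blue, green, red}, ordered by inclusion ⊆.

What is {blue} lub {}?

Under ⊆, join is union: {blue} ∪ {} = {blue}.

{blue}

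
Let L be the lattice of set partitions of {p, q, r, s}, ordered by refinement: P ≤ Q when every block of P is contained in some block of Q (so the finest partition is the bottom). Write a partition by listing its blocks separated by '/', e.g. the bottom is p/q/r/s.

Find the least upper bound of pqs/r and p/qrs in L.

pqrs

The join of pqs/r and p/qrs merges any blocks that overlap across the partitions, giving pqrs.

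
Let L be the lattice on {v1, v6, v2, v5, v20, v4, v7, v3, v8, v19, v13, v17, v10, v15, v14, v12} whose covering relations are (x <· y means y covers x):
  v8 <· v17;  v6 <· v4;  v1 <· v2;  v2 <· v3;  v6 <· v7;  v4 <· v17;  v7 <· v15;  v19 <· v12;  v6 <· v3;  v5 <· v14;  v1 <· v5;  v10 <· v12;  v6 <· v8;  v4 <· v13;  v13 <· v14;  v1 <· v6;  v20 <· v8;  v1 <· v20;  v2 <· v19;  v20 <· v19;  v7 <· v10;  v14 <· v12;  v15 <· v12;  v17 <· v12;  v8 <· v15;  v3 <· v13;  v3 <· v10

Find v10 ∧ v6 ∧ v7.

v6

Common lower bounds of {v10, v6, v7}: v1, v6.
The greatest among these is v6.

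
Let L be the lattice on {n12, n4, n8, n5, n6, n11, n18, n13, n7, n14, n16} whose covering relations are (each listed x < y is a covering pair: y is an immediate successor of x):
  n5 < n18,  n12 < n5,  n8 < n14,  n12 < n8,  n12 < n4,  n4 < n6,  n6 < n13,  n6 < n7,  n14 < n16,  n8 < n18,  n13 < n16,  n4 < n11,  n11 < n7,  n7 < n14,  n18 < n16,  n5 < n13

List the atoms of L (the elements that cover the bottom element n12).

n4, n5, n8

The atoms are exactly the elements that cover n12: n4, n5, n8.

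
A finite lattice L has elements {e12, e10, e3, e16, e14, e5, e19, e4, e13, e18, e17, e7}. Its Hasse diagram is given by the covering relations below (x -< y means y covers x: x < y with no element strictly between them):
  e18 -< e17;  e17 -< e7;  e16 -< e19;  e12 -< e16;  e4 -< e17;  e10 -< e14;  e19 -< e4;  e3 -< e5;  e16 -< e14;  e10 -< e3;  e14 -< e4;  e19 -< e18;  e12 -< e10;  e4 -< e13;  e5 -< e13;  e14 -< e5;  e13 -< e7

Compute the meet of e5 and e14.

e14

Common lower bounds of {e5, e14}: e10, e12, e14, e16.
The greatest among these is e14.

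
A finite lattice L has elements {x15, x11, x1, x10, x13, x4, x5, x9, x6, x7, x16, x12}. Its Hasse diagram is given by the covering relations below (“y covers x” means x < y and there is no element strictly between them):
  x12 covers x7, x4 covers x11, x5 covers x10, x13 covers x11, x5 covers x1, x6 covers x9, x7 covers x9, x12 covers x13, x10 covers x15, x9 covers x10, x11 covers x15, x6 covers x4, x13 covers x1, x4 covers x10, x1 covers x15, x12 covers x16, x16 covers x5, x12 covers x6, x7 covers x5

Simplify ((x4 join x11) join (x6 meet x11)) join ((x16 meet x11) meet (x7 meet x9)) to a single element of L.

x4 ∨ x11 = x4
x6 ∧ x11 = x11
x4 ∨ x11 = x4
x16 ∧ x11 = x15
x7 ∧ x9 = x9
x15 ∧ x9 = x15
x4 ∨ x15 = x4

x4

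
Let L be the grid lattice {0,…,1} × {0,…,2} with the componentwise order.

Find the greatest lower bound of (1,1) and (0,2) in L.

Common lower bounds of {(1,1), (0,2)}: (0,0), (0,1).
The greatest among these is (0,1).

(0,1)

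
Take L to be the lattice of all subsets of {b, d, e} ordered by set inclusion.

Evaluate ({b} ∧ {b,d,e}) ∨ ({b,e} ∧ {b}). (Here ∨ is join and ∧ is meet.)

{b}

{b} ∧ {b,d,e} = {b}
{b,e} ∧ {b} = {b}
{b} ∨ {b} = {b}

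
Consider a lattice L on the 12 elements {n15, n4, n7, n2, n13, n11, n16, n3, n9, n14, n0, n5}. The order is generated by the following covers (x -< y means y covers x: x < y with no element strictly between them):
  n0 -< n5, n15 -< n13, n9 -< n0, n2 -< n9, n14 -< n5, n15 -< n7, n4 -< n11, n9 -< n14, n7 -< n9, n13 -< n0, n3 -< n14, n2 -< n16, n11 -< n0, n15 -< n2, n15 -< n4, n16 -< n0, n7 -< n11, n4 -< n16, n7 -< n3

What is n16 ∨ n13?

n0

Common upper bounds of {n16, n13}: n0, n5.
The least among these is n0.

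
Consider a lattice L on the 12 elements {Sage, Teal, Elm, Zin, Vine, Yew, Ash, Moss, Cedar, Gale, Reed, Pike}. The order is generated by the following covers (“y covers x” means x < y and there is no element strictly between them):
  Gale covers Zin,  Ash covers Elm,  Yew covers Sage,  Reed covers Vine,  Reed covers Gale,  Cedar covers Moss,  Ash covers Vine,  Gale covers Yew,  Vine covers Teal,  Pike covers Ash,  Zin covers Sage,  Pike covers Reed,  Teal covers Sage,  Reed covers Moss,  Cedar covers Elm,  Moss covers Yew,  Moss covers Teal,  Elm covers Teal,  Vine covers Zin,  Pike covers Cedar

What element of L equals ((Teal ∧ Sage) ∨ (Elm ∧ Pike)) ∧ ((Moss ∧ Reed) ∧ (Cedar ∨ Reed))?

Teal

Teal ∧ Sage = Sage
Elm ∧ Pike = Elm
Sage ∨ Elm = Elm
Moss ∧ Reed = Moss
Cedar ∨ Reed = Pike
Moss ∧ Pike = Moss
Elm ∧ Moss = Teal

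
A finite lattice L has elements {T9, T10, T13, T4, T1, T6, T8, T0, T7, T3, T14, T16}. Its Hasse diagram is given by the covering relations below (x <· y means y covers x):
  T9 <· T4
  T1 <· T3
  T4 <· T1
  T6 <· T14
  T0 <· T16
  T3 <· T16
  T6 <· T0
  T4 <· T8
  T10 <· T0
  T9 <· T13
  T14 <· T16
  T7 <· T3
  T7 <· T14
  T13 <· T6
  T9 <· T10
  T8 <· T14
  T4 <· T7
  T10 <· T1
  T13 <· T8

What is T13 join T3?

T16

Common upper bounds of {T13, T3}: T16.
The least among these is T16.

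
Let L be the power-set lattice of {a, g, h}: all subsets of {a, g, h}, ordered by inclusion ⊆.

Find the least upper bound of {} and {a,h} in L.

Common upper bounds of {{}, {a,h}}: {a,g,h}, {a,h}.
The least among these is {a,h}.

{a,h}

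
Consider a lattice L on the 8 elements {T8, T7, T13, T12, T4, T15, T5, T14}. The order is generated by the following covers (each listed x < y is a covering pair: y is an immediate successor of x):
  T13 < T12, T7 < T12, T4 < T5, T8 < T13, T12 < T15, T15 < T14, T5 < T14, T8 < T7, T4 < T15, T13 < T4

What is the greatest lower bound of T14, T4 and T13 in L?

Common lower bounds of {T14, T4, T13}: T13, T8.
The greatest among these is T13.

T13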